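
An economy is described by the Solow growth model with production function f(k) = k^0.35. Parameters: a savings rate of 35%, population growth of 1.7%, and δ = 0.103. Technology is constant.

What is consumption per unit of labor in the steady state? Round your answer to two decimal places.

c* ≈ 1.16

At the steady state, Δk = 0, so s·k^α = (n + δ)·k.
Rearranging, k^(1−α) = s / (n + δ).
k^0.65 = 0.35 / (0.017 + 0.103) = 0.35 / 0.120 = 2.9167
k* = 2.9167^(1/0.65) ≈ 5.1906
y* = (k*)^α = 5.1906^0.35 ≈ 1.7796
c* = (1 − s)·y* = (1 − 0.35) × 1.7796 ≈ 1.1567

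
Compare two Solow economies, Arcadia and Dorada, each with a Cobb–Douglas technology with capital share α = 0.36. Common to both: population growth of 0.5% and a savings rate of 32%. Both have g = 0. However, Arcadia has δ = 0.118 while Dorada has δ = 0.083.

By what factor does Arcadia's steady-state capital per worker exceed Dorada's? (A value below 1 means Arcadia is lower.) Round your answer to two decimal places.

k*_A / k*_D ≈ 0.59

Steady-state k* = [s/(n + δ)]^(1/(1−α)), so the ratio is [ (s_A/(n + δ)_A) / (s_D/(n + δ)_D) ]^1.5625.
s_A/(n + δ)_A = 0.32/0.123 = 2.6016; s_D/(n + δ)_D = 0.32/0.088 = 3.6364.
Ratio = (2.6016/3.6364)^1.5625 = 0.7154^1.5625 ≈ 0.5926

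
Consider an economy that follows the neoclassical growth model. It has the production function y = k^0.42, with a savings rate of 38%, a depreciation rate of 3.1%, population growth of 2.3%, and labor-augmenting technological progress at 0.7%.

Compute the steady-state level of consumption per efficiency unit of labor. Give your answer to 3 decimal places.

c* ≈ 2.332

At the steady state, Δk = 0, so s·k^α = (n + g + δ)·k.
Rearranging, k^(1−α) = s / (n + g + δ).
k^0.58 = 0.38 / (0.023 + 0.007 + 0.031) = 0.38 / 0.061 = 6.2295
k* = 6.2295^(1/0.58) ≈ 23.4286
y* = (k*)^α = 23.4286^0.42 ≈ 3.7609
c* = (1 − s)·y* = (1 − 0.38) × 3.7609 ≈ 2.3318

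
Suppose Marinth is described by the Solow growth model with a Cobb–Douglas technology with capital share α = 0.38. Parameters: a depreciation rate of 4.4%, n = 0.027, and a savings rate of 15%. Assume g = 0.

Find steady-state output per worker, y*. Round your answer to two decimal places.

Steady state requires s·f(k) = (n + δ)·k, i.e. s·k^α = (n + δ)·k.
Rearranging, k^(1−α) = s / (n + δ).
k^0.62 = 0.15 / (0.027 + 0.044) = 0.15 / 0.071 = 2.1127
k* = 2.1127^(1/0.62) ≈ 3.3414
y* = (k*)^α = 3.3414^0.38 ≈ 1.5816

y* = 1.58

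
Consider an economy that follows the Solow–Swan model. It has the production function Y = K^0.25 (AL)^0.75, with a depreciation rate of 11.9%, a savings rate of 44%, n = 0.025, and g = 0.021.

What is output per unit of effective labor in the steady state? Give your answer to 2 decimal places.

y* = 1.39

At the steady state, Δk = 0, so s·k^α = (n + g + δ)·k.
Dividing both sides by k: k^(1−α) = s / (n + g + δ).
k^0.75 = 0.44 / (0.025 + 0.021 + 0.119) = 0.44 / 0.165 = 2.6667
k* = 2.6667^(1/0.75) ≈ 3.6980
y* = (k*)^α = 3.6980^0.25 ≈ 1.3867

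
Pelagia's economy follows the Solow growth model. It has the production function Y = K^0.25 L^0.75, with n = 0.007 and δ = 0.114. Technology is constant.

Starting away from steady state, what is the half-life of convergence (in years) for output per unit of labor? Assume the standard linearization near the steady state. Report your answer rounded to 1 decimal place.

half-life ≈ 7.6 years

Near the steady state the convergence rate is λ = (1 − α)(n + δ).
λ = (1 − 0.25) × 0.121 = 0.75 × 0.121 = 0.09075
Half-life = ln 2 / λ = 0.6931 / 0.09075 ≈ 7.64 years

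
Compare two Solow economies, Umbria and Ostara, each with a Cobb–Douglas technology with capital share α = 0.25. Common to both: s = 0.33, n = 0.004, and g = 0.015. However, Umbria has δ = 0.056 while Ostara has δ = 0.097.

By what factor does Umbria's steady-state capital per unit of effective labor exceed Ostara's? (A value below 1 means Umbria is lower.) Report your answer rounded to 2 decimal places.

k*_U / k*_O ≈ 1.79

Steady-state k* = [s/(n + g + δ)]^(1/(1−α)), so the ratio is [ (s_U/(n + g + δ)_U) / (s_O/(n + g + δ)_O) ]^1.3333.
s_U/(n + g + δ)_U = 0.33/0.075 = 4.4000; s_O/(n + g + δ)_O = 0.33/0.116 = 2.8448.
Ratio = (4.4000/2.8448)^1.3333 = 1.5467^1.3333 ≈ 1.7887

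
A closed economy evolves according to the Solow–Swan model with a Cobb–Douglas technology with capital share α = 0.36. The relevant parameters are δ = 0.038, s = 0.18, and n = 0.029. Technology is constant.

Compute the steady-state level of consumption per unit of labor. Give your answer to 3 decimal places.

c* = 1.430

At the steady state, Δk = 0, so s·k^α = (n + δ)·k.
Rearranging, k^(1−α) = s / (n + δ).
k^0.64 = 0.18 / (0.029 + 0.038) = 0.18 / 0.067 = 2.6866
k* = 2.6866^(1/0.64) ≈ 4.6841
y* = (k*)^α = 4.6841^0.36 ≈ 1.7435
c* = (1 − s)·y* = (1 − 0.18) × 1.7435 ≈ 1.4297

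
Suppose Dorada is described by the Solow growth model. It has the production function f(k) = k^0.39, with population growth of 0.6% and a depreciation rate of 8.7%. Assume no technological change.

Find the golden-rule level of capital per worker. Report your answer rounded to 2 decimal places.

k_gold ≈ 10.49

The golden rule sets f'(k) = n + δ, i.e. α·k^(α−1) = n + δ.
So k^(1−α) = α / (n + δ) = 0.39 / 0.093 = 4.1935.
k_gold = 4.1935^(1/0.61) ≈ 10.4862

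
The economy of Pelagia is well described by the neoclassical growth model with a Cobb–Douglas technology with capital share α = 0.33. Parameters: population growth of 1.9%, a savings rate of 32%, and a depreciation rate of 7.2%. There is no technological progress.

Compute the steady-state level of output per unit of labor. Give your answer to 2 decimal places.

At the steady state, Δk = 0, so s·k^α = (n + δ)·k.
Rearranging, k^(1−α) = s / (n + δ).
k^0.67 = 0.32 / (0.019 + 0.072) = 0.32 / 0.091 = 3.5165
k* = 3.5165^(1/0.67) ≈ 6.5327
y* = (k*)^α = 6.5327^0.33 ≈ 1.8577

y* ≈ 1.86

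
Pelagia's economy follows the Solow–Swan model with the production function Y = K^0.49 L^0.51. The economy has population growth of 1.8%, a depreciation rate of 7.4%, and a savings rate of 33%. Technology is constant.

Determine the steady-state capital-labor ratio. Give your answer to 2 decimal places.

At the steady state, Δk = 0, so s·k^α = (n + δ)·k.
Rearranging, k^(1−α) = s / (n + δ).
k^0.51 = 0.33 / (0.018 + 0.074) = 0.33 / 0.092 = 3.5870
k* = 3.5870^(1/0.51) ≈ 12.2379

k* ≈ 12.24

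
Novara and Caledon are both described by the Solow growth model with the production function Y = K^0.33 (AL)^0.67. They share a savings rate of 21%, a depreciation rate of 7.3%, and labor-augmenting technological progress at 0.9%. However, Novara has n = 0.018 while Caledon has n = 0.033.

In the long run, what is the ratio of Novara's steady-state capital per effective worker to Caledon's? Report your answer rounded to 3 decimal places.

k*_N / k*_C ≈ 1.232

Steady-state k* = [s/(n + g + δ)]^(1/(1−α)), so the ratio is [ (s_N/(n + g + δ)_N) / (s_C/(n + g + δ)_C) ]^1.4925.
s_N/(n + g + δ)_N = 0.21/0.100 = 2.1000; s_C/(n + g + δ)_C = 0.21/0.115 = 1.8261.
Ratio = (2.1000/1.8261)^1.4925 = 1.1500^1.4925 ≈ 1.2319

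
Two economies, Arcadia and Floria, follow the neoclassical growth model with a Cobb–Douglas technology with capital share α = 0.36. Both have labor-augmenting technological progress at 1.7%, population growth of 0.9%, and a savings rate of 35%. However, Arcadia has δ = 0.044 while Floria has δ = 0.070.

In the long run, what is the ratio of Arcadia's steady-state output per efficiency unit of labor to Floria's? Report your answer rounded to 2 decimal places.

y*_A / y*_F ≈ 1.19

Steady-state y* = [s/(n + g + δ)]^(α/(1−α)), so the ratio is [ (s_A/(n + g + δ)_A) / (s_F/(n + g + δ)_F) ]^0.5625.
s_A/(n + g + δ)_A = 0.35/0.070 = 5.0000; s_F/(n + g + δ)_F = 0.35/0.096 = 3.6458.
Ratio = (5.0000/3.6458)^0.5625 = 1.3714^0.5625 ≈ 1.1944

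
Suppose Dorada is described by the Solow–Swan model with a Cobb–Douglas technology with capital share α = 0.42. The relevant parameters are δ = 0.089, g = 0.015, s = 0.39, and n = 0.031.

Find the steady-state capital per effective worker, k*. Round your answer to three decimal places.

Steady state requires s·f(k) = (n + g + δ)·k, i.e. s·k^α = (n + g + δ)·k.
Rearranging, k^(1−α) = s / (n + g + δ).
k^0.58 = 0.39 / (0.031 + 0.015 + 0.089) = 0.39 / 0.135 = 2.8889
k* = 2.8889^(1/0.58) ≈ 6.2283

k* = 6.228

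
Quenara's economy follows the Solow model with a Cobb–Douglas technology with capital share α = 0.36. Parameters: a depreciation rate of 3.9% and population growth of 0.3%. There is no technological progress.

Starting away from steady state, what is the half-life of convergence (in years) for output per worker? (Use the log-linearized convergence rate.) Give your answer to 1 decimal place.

Near the steady state the convergence rate is λ = (1 − α)(n + δ).
λ = (1 − 0.36) × 0.042 = 0.64 × 0.042 = 0.02688
Half-life = ln 2 / λ = 0.6931 / 0.02688 ≈ 25.78 years

t_½ ≈ 25.8 years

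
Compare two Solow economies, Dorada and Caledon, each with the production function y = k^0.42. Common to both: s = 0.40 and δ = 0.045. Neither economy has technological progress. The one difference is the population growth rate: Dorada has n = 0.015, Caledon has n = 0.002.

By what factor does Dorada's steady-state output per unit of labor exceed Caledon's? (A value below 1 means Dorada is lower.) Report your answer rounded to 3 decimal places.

Steady-state y* = [s/(n + δ)]^(α/(1−α)), so the ratio is [ (s_D/(n + δ)_D) / (s_C/(n + δ)_C) ]^0.7241.
s_D/(n + δ)_D = 0.40/0.060 = 6.6667; s_C/(n + δ)_C = 0.40/0.047 = 8.5106.
Ratio = (6.6667/8.5106)^0.7241 = 0.7833^0.7241 ≈ 0.8379

y*_D / y*_C ≈ 0.838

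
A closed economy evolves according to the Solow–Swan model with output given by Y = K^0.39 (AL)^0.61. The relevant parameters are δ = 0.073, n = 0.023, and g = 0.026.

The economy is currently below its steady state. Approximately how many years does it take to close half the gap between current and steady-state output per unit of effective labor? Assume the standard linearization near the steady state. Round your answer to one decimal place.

Near the steady state the convergence rate is λ = (1 − α)(n + g + δ).
λ = (1 − 0.39) × 0.122 = 0.61 × 0.122 = 0.07442
Half-life = ln 2 / λ = 0.6931 / 0.07442 ≈ 9.31 years

t_½ ≈ 9.3 years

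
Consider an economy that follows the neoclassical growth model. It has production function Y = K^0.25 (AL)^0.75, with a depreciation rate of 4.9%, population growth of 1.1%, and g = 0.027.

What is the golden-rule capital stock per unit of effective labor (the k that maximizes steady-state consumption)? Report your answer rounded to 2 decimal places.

k_gold ≈ 4.09

The golden rule sets f'(k) = n + g + δ, i.e. α·k^(α−1) = n + g + δ.
So k^(1−α) = α / (n + g + δ) = 0.25 / 0.087 = 2.8736.
k_gold = 2.8736^(1/0.75) ≈ 4.0854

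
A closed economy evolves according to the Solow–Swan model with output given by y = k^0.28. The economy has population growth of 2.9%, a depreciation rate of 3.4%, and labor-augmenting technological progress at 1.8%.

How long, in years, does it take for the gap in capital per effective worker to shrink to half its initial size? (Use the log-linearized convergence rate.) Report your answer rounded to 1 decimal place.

t_½ ≈ 11.9 years

Near the steady state the convergence rate is λ = (1 − α)(n + g + δ).
λ = (1 − 0.28) × 0.081 = 0.72 × 0.081 = 0.05832
Half-life = ln 2 / λ = 0.6931 / 0.05832 ≈ 11.88 years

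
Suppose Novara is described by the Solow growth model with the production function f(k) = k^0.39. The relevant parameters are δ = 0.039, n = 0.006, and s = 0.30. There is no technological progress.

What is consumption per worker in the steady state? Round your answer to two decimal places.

At the steady state, Δk = 0, so s·k^α = (n + δ)·k.
Dividing both sides by k: k^(1−α) = s / (n + δ).
k^0.61 = 0.30 / (0.006 + 0.039) = 0.30 / 0.045 = 6.6667
k* = 6.6667^(1/0.61) ≈ 22.4220
y* = (k*)^α = 22.4220^0.39 ≈ 3.3633
c* = (1 − s)·y* = (1 − 0.30) × 3.3633 ≈ 2.3543

c* ≈ 2.35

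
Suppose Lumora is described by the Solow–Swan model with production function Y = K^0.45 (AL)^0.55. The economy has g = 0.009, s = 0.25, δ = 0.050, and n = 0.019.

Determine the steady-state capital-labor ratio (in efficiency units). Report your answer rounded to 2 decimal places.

k* ≈ 8.31

In steady state, investment equals break-even investment: s·k^α = (n + g + δ)·k.
Dividing both sides by k: k^(1−α) = s / (n + g + δ).
k^0.55 = 0.25 / (0.019 + 0.009 + 0.050) = 0.25 / 0.078 = 3.2051
k* = 3.2051^(1/0.55) ≈ 8.3121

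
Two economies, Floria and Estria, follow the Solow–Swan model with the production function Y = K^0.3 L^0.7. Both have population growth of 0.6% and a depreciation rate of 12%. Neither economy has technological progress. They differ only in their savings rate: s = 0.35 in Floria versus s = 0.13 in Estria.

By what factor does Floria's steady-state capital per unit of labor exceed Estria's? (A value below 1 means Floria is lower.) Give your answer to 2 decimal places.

Steady-state k* = [s/(n + δ)]^(1/(1−α)), so the ratio is [ (s_F/(n + δ)_F) / (s_E/(n + δ)_E) ]^1.4286.
s_F/(n + δ)_F = 0.35/0.126 = 2.7778; s_E/(n + δ)_E = 0.13/0.126 = 1.0317.
Ratio = (2.7778/1.0317)^1.4286 = 2.6924^1.4286 ≈ 4.1162

k*_F / k*_E ≈ 4.12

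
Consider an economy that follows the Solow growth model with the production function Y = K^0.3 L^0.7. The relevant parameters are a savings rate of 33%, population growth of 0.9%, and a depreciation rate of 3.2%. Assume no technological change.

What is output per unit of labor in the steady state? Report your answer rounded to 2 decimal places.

y* ≈ 2.44

In steady state, investment equals break-even investment: s·k^α = (n + δ)·k.
Dividing both sides by k: k^(1−α) = s / (n + δ).
k^0.7 = 0.33 / (0.009 + 0.032) = 0.33 / 0.041 = 8.0488
k* = 8.0488^(1/0.7) ≈ 19.6744
y* = (k*)^α = 19.6744^0.3 ≈ 2.4444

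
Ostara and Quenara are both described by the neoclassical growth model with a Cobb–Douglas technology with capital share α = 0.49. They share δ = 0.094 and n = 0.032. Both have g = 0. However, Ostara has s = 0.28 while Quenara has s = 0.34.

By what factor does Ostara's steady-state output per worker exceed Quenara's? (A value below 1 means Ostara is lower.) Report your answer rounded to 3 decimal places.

Steady-state y* = [s/(n + δ)]^(α/(1−α)), so the ratio is [ (s_O/(n + δ)_O) / (s_Q/(n + δ)_Q) ]^0.9608.
s_O/(n + δ)_O = 0.28/0.126 = 2.2222; s_Q/(n + δ)_Q = 0.34/0.126 = 2.6984.
Ratio = (2.2222/2.6984)^0.9608 = 0.8235^0.9608 ≈ 0.8298

ratio ≈ 0.830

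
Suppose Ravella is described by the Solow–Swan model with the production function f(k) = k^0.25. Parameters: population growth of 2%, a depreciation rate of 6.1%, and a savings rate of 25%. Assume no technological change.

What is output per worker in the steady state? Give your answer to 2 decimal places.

y* ≈ 1.46

Steady state requires s·f(k) = (n + δ)·k, i.e. s·k^α = (n + δ)·k.
Dividing both sides by k: k^(1−α) = s / (n + δ).
k^0.75 = 0.25 / (0.020 + 0.061) = 0.25 / 0.081 = 3.0864
k* = 3.0864^(1/0.75) ≈ 4.4937
y* = (k*)^α = 4.4937^0.25 ≈ 1.4560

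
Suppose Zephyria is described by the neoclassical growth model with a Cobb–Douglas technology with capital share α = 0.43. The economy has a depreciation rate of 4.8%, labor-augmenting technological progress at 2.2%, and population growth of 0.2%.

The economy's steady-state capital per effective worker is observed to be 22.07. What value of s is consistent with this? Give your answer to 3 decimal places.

In steady state, investment equals break-even investment: s·k^α = (n + g + δ)·k.
So s / (n + g + δ) = (k*)^(1−α) = 22.07^0.57 = 5.8340.
Therefore s = 5.8340 × (n + g + δ) = 5.8340 × 0.072 = 0.4200.

s ≈ 0.420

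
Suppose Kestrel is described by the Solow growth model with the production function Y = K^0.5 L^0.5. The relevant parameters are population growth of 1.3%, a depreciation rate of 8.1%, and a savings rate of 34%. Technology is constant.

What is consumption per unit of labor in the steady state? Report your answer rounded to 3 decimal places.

c* ≈ 2.387

At the steady state, Δk = 0, so s·k^α = (n + δ)·k.
Rearranging, k^(1−α) = s / (n + δ).
k^0.5 = 0.34 / (0.013 + 0.081) = 0.34 / 0.094 = 3.6170
k* = 3.6170^(1/0.5) ≈ 13.0827
y* = (k*)^α = 13.0827^0.5 ≈ 3.6170
c* = (1 − s)·y* = (1 − 0.34) × 3.6170 ≈ 2.3872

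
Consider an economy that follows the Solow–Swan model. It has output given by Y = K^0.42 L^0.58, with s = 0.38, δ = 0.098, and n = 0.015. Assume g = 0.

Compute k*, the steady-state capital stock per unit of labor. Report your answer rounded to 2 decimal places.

k* ≈ 8.09

At the steady state, Δk = 0, so s·k^α = (n + δ)·k.
Dividing both sides by k: k^(1−α) = s / (n + δ).
k^0.58 = 0.38 / (0.015 + 0.098) = 0.38 / 0.113 = 3.3628
k* = 3.3628^(1/0.58) ≈ 8.0929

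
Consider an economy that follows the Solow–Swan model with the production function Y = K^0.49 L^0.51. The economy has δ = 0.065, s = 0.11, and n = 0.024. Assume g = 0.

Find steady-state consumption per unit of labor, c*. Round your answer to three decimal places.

At the steady state, Δk = 0, so s·k^α = (n + δ)·k.
Dividing both sides by k: k^(1−α) = s / (n + δ).
k^0.51 = 0.11 / (0.024 + 0.065) = 0.11 / 0.089 = 1.2360
k* = 1.2360^(1/0.51) ≈ 1.5151
y* = (k*)^α = 1.5151^0.49 ≈ 1.2258
c* = (1 − s)·y* = (1 − 0.11) × 1.2258 ≈ 1.0910

c* ≈ 1.091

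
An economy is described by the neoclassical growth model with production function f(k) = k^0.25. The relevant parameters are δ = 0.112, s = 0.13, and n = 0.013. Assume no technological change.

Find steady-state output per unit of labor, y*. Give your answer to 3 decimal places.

At the steady state, Δk = 0, so s·k^α = (n + δ)·k.
Dividing both sides by k: k^(1−α) = s / (n + δ).
k^0.75 = 0.13 / (0.013 + 0.112) = 0.13 / 0.125 = 1.0400
k* = 1.0400^(1/0.75) ≈ 1.0537
y* = (k*)^α = 1.0537^0.25 ≈ 1.0132

y* = 1.013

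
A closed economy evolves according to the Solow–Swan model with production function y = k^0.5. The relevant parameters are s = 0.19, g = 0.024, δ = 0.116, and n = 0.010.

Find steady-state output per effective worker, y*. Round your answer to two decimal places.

At the steady state, Δk = 0, so s·k^α = (n + g + δ)·k.
Rearranging, k^(1−α) = s / (n + g + δ).
k^0.5 = 0.19 / (0.010 + 0.024 + 0.116) = 0.19 / 0.150 = 1.2667
k* = 1.2667^(1/0.5) ≈ 1.6045
y* = (k*)^α = 1.6045^0.5 ≈ 1.2667

y* ≈ 1.27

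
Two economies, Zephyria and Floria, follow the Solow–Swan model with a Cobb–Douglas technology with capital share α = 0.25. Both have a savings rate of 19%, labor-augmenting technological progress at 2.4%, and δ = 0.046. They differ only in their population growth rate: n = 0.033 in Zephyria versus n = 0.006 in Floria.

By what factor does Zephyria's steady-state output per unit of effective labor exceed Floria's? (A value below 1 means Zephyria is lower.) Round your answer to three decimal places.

ratio ≈ 0.904

Steady-state y* = [s/(n + g + δ)]^(α/(1−α)), so the ratio is [ (s_Z/(n + g + δ)_Z) / (s_F/(n + g + δ)_F) ]^0.3333.
s_Z/(n + g + δ)_Z = 0.19/0.103 = 1.8447; s_F/(n + g + δ)_F = 0.19/0.076 = 2.5000.
Ratio = (1.8447/2.5000)^0.3333 = 0.7379^0.3333 ≈ 0.9037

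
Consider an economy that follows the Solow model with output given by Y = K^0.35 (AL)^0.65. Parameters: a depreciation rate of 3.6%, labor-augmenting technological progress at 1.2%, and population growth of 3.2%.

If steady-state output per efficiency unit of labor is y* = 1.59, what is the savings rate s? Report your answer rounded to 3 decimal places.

In steady state, investment equals break-even investment: s·k^α = (n + g + δ)·k.
Since y* = [s/(n + g + δ)]^(α/(1−α)), we have s/(n + g + δ) = (y*)^((1−α)/α) = 1.59^1.8571 = 2.3660.
Therefore s = 2.3660 × (n + g + δ) = 2.3660 × 0.080 = 0.1893.

s ≈ 0.189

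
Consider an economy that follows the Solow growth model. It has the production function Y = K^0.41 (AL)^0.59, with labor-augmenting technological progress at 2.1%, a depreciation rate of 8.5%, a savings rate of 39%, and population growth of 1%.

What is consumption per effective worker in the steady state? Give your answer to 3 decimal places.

At the steady state, Δk = 0, so s·k^α = (n + g + δ)·k.
Rearranging, k^(1−α) = s / (n + g + δ).
k^0.59 = 0.39 / (0.010 + 0.021 + 0.085) = 0.39 / 0.116 = 3.3621
k* = 3.3621^(1/0.59) ≈ 7.8084
y* = (k*)^α = 7.8084^0.41 ≈ 2.3225
c* = (1 − s)·y* = (1 − 0.39) × 2.3225 ≈ 1.4167

c* ≈ 1.417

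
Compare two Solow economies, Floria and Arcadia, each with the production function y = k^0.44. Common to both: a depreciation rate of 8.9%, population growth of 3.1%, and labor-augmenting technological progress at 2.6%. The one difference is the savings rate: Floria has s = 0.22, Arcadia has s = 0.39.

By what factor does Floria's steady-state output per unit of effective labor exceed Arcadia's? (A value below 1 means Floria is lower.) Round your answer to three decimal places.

Steady-state y* = [s/(n + g + δ)]^(α/(1−α)), so the ratio is [ (s_F/(n + g + δ)_F) / (s_A/(n + g + δ)_A) ]^0.7857.
s_F/(n + g + δ)_F = 0.22/0.146 = 1.5068; s_A/(n + g + δ)_A = 0.39/0.146 = 2.6712.
Ratio = (1.5068/2.6712)^0.7857 = 0.5641^0.7857 ≈ 0.6377

ratio ≈ 0.638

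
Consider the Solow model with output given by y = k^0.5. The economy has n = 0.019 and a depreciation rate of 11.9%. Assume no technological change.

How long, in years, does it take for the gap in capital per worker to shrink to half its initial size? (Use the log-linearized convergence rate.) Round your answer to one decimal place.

t_½ ≈ 10.0 years

Near the steady state the convergence rate is λ = (1 − α)(n + δ).
λ = (1 − 0.5) × 0.138 = 0.5 × 0.138 = 0.0690
Half-life = ln 2 / λ = 0.6931 / 0.0690 ≈ 10.04 years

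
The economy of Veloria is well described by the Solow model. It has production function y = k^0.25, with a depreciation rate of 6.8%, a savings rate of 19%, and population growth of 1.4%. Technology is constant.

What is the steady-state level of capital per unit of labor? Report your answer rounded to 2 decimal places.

Steady state requires s·f(k) = (n + δ)·k, i.e. s·k^α = (n + δ)·k.
Dividing both sides by k: k^(1−α) = s / (n + δ).
k^0.75 = 0.19 / (0.014 + 0.068) = 0.19 / 0.082 = 2.3171
k* = 2.3171^(1/0.75) ≈ 3.0661

k* ≈ 3.07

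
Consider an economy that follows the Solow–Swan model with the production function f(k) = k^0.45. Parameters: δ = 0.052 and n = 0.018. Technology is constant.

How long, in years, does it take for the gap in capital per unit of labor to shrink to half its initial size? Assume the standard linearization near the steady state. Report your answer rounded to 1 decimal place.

Near the steady state the convergence rate is λ = (1 − α)(n + δ).
λ = (1 − 0.45) × 0.070 = 0.55 × 0.070 = 0.0385
Half-life = ln 2 / λ = 0.6931 / 0.0385 ≈ 18.00 years

t_½ ≈ 18.0 years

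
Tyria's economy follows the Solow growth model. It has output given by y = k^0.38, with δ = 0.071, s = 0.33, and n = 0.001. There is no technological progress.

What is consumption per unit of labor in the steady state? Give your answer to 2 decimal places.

In steady state, investment equals break-even investment: s·k^α = (n + δ)·k.
Rearranging, k^(1−α) = s / (n + δ).
k^0.62 = 0.33 / (0.001 + 0.071) = 0.33 / 0.072 = 4.5833
k* = 4.5833^(1/0.62) ≈ 11.6524
y* = (k*)^α = 11.6524^0.38 ≈ 2.5424
c* = (1 − s)·y* = (1 − 0.33) × 2.5424 ≈ 1.7034

c* ≈ 1.70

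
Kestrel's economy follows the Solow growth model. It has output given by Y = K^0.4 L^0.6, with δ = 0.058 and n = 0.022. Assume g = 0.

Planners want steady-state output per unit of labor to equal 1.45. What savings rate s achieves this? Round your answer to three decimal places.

In steady state, investment equals break-even investment: s·k^α = (n + δ)·k.
Since y* = [s/(n + δ)]^(α/(1−α)), we have s/(n + δ) = (y*)^((1−α)/α) = 1.45^1.5 = 1.7460.
Therefore s = 1.7460 × (n + δ) = 1.7460 × 0.080 = 0.1397.

s ≈ 0.140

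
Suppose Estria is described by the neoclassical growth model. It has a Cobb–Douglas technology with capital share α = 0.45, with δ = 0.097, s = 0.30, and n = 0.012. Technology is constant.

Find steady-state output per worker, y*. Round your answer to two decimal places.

Steady state requires s·f(k) = (n + δ)·k, i.e. s·k^α = (n + δ)·k.
Dividing both sides by k: k^(1−α) = s / (n + δ).
k^0.55 = 0.30 / (0.012 + 0.097) = 0.30 / 0.109 = 2.7523
k* = 2.7523^(1/0.55) ≈ 6.3015
y* = (k*)^α = 6.3015^0.45 ≈ 2.2895

y* = 2.29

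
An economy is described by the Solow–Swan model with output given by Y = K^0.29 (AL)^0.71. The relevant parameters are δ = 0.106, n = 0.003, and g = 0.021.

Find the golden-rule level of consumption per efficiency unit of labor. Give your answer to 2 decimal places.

c_gold ≈ 0.99

At the golden rule, f'(k) = n + g + δ, so α·k^(α−1) = n + g + δ and k_gold = (α/(n + g + δ))^(1/(1−α)).
k_gold = (0.29/0.130)^(1/0.71) = 2.2308^1.4085 ≈ 3.0960
c_gold = f(k_gold) − (n + g + δ)·k_gold = 1.3878 − 0.130×3.0960 ≈ 0.9853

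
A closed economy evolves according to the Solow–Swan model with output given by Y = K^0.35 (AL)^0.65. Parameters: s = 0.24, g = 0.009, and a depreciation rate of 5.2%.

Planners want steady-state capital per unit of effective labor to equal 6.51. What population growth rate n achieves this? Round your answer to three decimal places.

At the steady state, Δk = 0, so s·k^α = (n + g + δ)·k.
So s / (n + g + δ) = (k*)^(1−α) = 6.51^0.65 = 3.3793.
Therefore n + g + δ = s / 3.3793 = 0.24 / 3.3793 = 0.0710, so n = 0.0710 − 0.061 = 0.0100.

n ≈ 0.010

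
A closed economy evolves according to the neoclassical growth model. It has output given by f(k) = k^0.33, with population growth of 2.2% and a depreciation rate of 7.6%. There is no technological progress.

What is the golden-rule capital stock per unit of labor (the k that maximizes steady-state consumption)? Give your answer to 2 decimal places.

The golden rule sets f'(k) = n + δ, i.e. α·k^(α−1) = n + δ.
So k^(1−α) = α / (n + δ) = 0.33 / 0.098 = 3.3673.
k_gold = 3.3673^(1/0.67) ≈ 6.1233

k_gold ≈ 6.12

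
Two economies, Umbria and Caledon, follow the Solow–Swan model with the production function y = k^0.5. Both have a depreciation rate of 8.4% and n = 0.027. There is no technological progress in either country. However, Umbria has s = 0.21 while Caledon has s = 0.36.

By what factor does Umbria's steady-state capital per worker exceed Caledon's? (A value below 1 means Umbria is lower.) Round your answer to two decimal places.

Steady-state k* = [s/(n + δ)]^(1/(1−α)), so the ratio is [ (s_U/(n + δ)_U) / (s_C/(n + δ)_C) ]^2.
s_U/(n + δ)_U = 0.21/0.111 = 1.8919; s_C/(n + δ)_C = 0.36/0.111 = 3.2432.
Ratio = (1.8919/3.2432)^2 = 0.5833^2 ≈ 0.3402

ratio ≈ 0.34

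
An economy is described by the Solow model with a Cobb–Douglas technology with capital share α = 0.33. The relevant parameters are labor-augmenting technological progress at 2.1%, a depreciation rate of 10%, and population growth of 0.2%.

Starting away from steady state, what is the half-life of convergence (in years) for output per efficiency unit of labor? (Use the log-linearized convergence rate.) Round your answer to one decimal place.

Near the steady state the convergence rate is λ = (1 − α)(n + g + δ).
λ = (1 − 0.33) × 0.123 = 0.67 × 0.123 = 0.08241
Half-life = ln 2 / λ = 0.6931 / 0.08241 ≈ 8.41 years

t_½ ≈ 8.4 years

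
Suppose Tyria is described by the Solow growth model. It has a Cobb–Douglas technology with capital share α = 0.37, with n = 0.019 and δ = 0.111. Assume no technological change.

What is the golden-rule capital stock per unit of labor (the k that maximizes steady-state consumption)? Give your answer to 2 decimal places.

k_gold ≈ 5.26

The golden rule sets f'(k) = n + δ, i.e. α·k^(α−1) = n + δ.
So k^(1−α) = α / (n + δ) = 0.37 / 0.130 = 2.8462.
k_gold = 2.8462^(1/0.63) ≈ 5.2609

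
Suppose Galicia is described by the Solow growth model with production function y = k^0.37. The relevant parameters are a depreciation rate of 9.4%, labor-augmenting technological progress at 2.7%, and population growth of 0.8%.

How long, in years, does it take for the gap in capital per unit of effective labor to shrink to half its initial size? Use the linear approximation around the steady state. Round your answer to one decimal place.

half-life ≈ 8.5 years

Near the steady state the convergence rate is λ = (1 − α)(n + g + δ).
λ = (1 − 0.37) × 0.129 = 0.63 × 0.129 = 0.08127
Half-life = ln 2 / λ = 0.6931 / 0.08127 ≈ 8.53 years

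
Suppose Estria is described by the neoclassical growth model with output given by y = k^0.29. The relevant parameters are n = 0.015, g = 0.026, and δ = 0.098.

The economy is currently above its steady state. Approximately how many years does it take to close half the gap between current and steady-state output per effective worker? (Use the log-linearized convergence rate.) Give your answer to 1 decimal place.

half-life ≈ 7.0 years

Near the steady state the convergence rate is λ = (1 − α)(n + g + δ).
λ = (1 − 0.29) × 0.139 = 0.71 × 0.139 = 0.09869
Half-life = ln 2 / λ = 0.6931 / 0.09869 ≈ 7.02 years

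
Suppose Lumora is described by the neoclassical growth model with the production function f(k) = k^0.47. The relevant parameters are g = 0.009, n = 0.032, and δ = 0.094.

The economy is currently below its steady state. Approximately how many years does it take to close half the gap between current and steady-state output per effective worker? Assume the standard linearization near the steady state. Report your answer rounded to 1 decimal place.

Near the steady state the convergence rate is λ = (1 − α)(n + g + δ).
λ = (1 − 0.47) × 0.135 = 0.53 × 0.135 = 0.07155
Half-life = ln 2 / λ = 0.6931 / 0.07155 ≈ 9.69 years

t_½ ≈ 9.7 years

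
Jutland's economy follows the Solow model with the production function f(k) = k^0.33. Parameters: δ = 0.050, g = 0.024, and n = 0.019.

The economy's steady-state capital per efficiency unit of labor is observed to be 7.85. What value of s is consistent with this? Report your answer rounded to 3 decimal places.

s ≈ 0.370

At the steady state, Δk = 0, so s·k^α = (n + g + δ)·k.
So s / (n + g + δ) = (k*)^(1−α) = 7.85^0.67 = 3.9771.
Therefore s = 3.9771 × (n + g + δ) = 3.9771 × 0.093 = 0.3699.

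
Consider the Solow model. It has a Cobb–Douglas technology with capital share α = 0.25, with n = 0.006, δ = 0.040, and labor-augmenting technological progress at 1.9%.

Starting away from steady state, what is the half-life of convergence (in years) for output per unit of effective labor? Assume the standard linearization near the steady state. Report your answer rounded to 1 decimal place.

Near the steady state the convergence rate is λ = (1 − α)(n + g + δ).
λ = (1 − 0.25) × 0.065 = 0.75 × 0.065 = 0.04875
Half-life = ln 2 / λ = 0.6931 / 0.04875 ≈ 14.22 years

half-life ≈ 14.2 years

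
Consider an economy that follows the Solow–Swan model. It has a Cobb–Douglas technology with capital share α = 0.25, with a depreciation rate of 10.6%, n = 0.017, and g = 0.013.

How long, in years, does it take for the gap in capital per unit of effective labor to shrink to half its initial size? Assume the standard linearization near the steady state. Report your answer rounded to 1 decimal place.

half-life ≈ 6.8 years

Near the steady state the convergence rate is λ = (1 − α)(n + g + δ).
λ = (1 − 0.25) × 0.136 = 0.75 × 0.136 = 0.1020
Half-life = ln 2 / λ = 0.6931 / 0.1020 ≈ 6.80 years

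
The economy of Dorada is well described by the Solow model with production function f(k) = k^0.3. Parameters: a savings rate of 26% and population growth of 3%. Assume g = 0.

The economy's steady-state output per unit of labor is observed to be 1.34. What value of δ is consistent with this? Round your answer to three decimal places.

δ ≈ 0.101

In steady state, investment equals break-even investment: s·k^α = (n + δ)·k.
Since y* = [s/(n + δ)]^(α/(1−α)), we have s/(n + δ) = (y*)^((1−α)/α) = 1.34^2.3333 = 1.9796.
Therefore n + δ = s / 1.9796 = 0.26 / 1.9796 = 0.1313, so δ = 0.1313 − 0.030 = 0.1013.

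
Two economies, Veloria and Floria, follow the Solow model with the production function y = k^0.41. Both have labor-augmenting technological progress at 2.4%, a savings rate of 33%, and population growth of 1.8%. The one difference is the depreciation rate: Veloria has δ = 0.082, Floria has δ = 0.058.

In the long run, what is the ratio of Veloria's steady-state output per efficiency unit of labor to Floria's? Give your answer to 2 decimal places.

Steady-state y* = [s/(n + g + δ)]^(α/(1−α)), so the ratio is [ (s_V/(n + g + δ)_V) / (s_F/(n + g + δ)_F) ]^0.6949.
s_V/(n + g + δ)_V = 0.33/0.124 = 2.6613; s_F/(n + g + δ)_F = 0.33/0.100 = 3.3000.
Ratio = (2.6613/3.3000)^0.6949 = 0.8065^0.6949 ≈ 0.8612

ratio ≈ 0.86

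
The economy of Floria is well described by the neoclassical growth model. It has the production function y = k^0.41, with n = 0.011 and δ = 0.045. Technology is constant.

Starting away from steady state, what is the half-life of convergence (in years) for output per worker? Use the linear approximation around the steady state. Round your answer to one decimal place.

t_½ ≈ 21.0 years

Near the steady state the convergence rate is λ = (1 − α)(n + δ).
λ = (1 − 0.41) × 0.056 = 0.59 × 0.056 = 0.03304
Half-life = ln 2 / λ = 0.6931 / 0.03304 ≈ 20.98 years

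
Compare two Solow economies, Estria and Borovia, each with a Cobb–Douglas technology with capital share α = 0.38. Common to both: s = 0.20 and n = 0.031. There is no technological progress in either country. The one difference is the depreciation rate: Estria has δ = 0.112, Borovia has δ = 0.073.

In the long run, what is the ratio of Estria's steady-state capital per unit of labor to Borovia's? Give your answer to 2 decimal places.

ratio ≈ 0.60

Steady-state k* = [s/(n + δ)]^(1/(1−α)), so the ratio is [ (s_E/(n + δ)_E) / (s_B/(n + δ)_B) ]^1.6129.
s_E/(n + δ)_E = 0.20/0.143 = 1.3986; s_B/(n + δ)_B = 0.20/0.104 = 1.9231.
Ratio = (1.3986/1.9231)^1.6129 = 0.7273^1.6129 ≈ 0.5984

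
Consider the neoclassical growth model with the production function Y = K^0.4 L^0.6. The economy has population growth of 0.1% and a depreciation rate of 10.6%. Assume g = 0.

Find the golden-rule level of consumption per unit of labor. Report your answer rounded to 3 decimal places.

At the golden rule, f'(k) = n + δ, so α·k^(α−1) = n + δ and k_gold = (α/(n + δ))^(1/(1−α)).
k_gold = (0.4/0.107)^(1/0.6) = 3.7383^1.6667 ≈ 9.0048
c_gold = f(k_gold) − (n + δ)·k_gold = 2.4087 − 0.107×9.0048 ≈ 1.4452

c_gold ≈ 1.445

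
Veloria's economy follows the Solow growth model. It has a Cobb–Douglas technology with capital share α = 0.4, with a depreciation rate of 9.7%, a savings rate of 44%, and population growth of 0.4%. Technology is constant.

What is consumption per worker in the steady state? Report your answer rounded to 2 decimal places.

Steady state requires s·f(k) = (n + δ)·k, i.e. s·k^α = (n + δ)·k.
Rearranging, k^(1−α) = s / (n + δ).
k^0.6 = 0.44 / (0.004 + 0.097) = 0.44 / 0.101 = 4.3564
k* = 4.3564^(1/0.6) ≈ 11.6202
y* = (k*)^α = 11.6202^0.4 ≈ 2.6674
c* = (1 − s)·y* = (1 − 0.44) × 2.6674 ≈ 1.4937

c* ≈ 1.49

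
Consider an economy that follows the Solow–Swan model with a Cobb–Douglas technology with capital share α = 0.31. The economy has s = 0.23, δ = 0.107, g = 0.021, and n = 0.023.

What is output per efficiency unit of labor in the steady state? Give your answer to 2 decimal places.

y* = 1.21

At the steady state, Δk = 0, so s·k^α = (n + g + δ)·k.
Rearranging, k^(1−α) = s / (n + g + δ).
k^0.69 = 0.23 / (0.023 + 0.021 + 0.107) = 0.23 / 0.151 = 1.5232
k* = 1.5232^(1/0.69) ≈ 1.8402
y* = (k*)^α = 1.8402^0.31 ≈ 1.2081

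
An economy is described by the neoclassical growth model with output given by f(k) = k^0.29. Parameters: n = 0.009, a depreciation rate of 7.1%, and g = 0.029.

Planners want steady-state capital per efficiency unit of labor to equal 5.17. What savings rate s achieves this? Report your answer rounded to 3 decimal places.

At the steady state, Δk = 0, so s·k^α = (n + g + δ)·k.
So s / (n + g + δ) = (k*)^(1−α) = 5.17^0.71 = 3.2105.
Therefore s = 3.2105 × (n + g + δ) = 3.2105 × 0.109 = 0.3499.

s ≈ 0.350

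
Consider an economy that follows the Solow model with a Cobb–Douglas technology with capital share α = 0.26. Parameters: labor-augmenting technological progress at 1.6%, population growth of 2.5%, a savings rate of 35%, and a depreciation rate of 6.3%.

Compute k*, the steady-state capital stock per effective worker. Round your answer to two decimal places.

k* = 5.15

At the steady state, Δk = 0, so s·k^α = (n + g + δ)·k.
Rearranging, k^(1−α) = s / (n + g + δ).
k^0.74 = 0.35 / (0.025 + 0.016 + 0.063) = 0.35 / 0.104 = 3.3654
k* = 3.3654^(1/0.74) ≈ 5.1548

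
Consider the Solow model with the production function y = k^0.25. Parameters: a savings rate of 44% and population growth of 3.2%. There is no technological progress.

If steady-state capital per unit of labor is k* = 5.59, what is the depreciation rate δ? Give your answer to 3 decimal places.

In steady state, investment equals break-even investment: s·k^α = (n + δ)·k.
So s / (n + δ) = (k*)^(1−α) = 5.59^0.75 = 3.6355.
Therefore n + δ = s / 3.6355 = 0.44 / 3.6355 = 0.1210, so δ = 0.1210 − 0.032 = 0.0890.

δ ≈ 0.089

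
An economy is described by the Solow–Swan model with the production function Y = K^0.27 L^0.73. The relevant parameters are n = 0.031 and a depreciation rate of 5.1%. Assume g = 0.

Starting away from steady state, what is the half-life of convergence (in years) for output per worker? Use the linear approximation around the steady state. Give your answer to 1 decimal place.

half-life ≈ 11.6 years

Near the steady state the convergence rate is λ = (1 − α)(n + δ).
λ = (1 − 0.27) × 0.082 = 0.73 × 0.082 = 0.05986
Half-life = ln 2 / λ = 0.6931 / 0.05986 ≈ 11.58 years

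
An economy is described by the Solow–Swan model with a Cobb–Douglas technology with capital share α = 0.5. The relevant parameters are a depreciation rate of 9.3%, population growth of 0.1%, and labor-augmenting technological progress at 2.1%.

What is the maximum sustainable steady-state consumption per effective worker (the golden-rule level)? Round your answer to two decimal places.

At the golden rule, f'(k) = n + g + δ, so α·k^(α−1) = n + g + δ and k_gold = (α/(n + g + δ))^(1/(1−α)).
k_gold = (0.5/0.115)^(1/0.5) = 4.3478^2 ≈ 18.9034
c_gold = f(k_gold) − (n + g + δ)·k_gold = 4.3478 − 0.115×18.9034 ≈ 2.1739

c_gold ≈ 2.17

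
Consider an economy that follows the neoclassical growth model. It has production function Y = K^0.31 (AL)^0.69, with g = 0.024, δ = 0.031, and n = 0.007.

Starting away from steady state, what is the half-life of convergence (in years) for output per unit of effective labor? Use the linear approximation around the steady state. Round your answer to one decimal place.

about 16.2 years

Near the steady state the convergence rate is λ = (1 − α)(n + g + δ).
λ = (1 − 0.31) × 0.062 = 0.69 × 0.062 = 0.04278
Half-life = ln 2 / λ = 0.6931 / 0.04278 ≈ 16.20 years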